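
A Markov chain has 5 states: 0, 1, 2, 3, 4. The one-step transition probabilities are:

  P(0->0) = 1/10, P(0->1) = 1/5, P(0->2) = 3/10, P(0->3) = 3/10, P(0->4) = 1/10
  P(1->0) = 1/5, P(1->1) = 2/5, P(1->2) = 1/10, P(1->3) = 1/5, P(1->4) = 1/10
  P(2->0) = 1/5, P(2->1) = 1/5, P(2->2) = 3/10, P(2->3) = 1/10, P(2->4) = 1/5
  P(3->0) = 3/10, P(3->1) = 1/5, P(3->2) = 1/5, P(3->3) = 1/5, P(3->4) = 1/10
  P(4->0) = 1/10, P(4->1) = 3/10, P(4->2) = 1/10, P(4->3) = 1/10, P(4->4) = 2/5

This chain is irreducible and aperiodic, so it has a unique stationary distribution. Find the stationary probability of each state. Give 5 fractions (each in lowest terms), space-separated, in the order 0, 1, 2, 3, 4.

The stationary distribution satisfies pi = pi * P, i.e.:
  pi_0 = 1/10*pi_0 + 1/5*pi_1 + 1/5*pi_2 + 3/10*pi_3 + 1/10*pi_4
  pi_1 = 1/5*pi_0 + 2/5*pi_1 + 1/5*pi_2 + 1/5*pi_3 + 3/10*pi_4
  pi_2 = 3/10*pi_0 + 1/10*pi_1 + 3/10*pi_2 + 1/5*pi_3 + 1/10*pi_4
  pi_3 = 3/10*pi_0 + 1/5*pi_1 + 1/10*pi_2 + 1/5*pi_3 + 1/10*pi_4
  pi_4 = 1/10*pi_0 + 1/10*pi_1 + 1/5*pi_2 + 1/10*pi_3 + 2/5*pi_4
with normalization: pi_0 + pi_1 + pi_2 + pi_3 + pi_4 = 1.

Using the first 4 balance equations plus normalization, the linear system A*pi = b is:
  [-9/10, 1/5, 1/5, 3/10, 1/10] . pi = 0
  [1/5, -3/5, 1/5, 1/5, 3/10] . pi = 0
  [3/10, 1/10, -7/10, 1/5, 1/10] . pi = 0
  [3/10, 1/5, 1/10, -4/5, 1/10] . pi = 0
  [1, 1, 1, 1, 1] . pi = 1

Solving yields:
  pi_0 = 1139/6229
  pi_1 = 1690/6229
  pi_2 = 1205/6229
  pi_3 = 1133/6229
  pi_4 = 1062/6229

Verification (pi * P):
  1139/6229*1/10 + 1690/6229*1/5 + 1205/6229*1/5 + 1133/6229*3/10 + 1062/6229*1/10 = 1139/6229 = pi_0  (ok)
  1139/6229*1/5 + 1690/6229*2/5 + 1205/6229*1/5 + 1133/6229*1/5 + 1062/6229*3/10 = 1690/6229 = pi_1  (ok)
  1139/6229*3/10 + 1690/6229*1/10 + 1205/6229*3/10 + 1133/6229*1/5 + 1062/6229*1/10 = 1205/6229 = pi_2  (ok)
  1139/6229*3/10 + 1690/6229*1/5 + 1205/6229*1/10 + 1133/6229*1/5 + 1062/6229*1/10 = 1133/6229 = pi_3  (ok)
  1139/6229*1/10 + 1690/6229*1/10 + 1205/6229*1/5 + 1133/6229*1/10 + 1062/6229*2/5 = 1062/6229 = pi_4  (ok)

Answer: 1139/6229 1690/6229 1205/6229 1133/6229 1062/6229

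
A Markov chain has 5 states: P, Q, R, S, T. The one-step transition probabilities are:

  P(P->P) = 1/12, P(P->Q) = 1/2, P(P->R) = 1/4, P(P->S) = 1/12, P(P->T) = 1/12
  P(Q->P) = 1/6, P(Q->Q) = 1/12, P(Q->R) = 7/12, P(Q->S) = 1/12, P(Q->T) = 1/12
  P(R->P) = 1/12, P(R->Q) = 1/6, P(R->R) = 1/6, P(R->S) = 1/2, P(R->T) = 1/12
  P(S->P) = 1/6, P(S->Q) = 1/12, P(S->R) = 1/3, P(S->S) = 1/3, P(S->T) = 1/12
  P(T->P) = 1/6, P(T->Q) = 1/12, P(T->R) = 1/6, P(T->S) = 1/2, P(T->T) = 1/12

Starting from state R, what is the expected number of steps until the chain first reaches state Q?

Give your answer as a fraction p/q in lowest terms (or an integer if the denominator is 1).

Let h_i = expected steps to first reach Q from state i.
Boundary: h_Q = 0.
First-step equations for the other states:
  h_P = 1 + 1/12*h_P + 1/2*h_Q + 1/4*h_R + 1/12*h_S + 1/12*h_T
  h_R = 1 + 1/12*h_P + 1/6*h_Q + 1/6*h_R + 1/2*h_S + 1/12*h_T
  h_S = 1 + 1/6*h_P + 1/12*h_Q + 1/3*h_R + 1/3*h_S + 1/12*h_T
  h_T = 1 + 1/6*h_P + 1/12*h_Q + 1/6*h_R + 1/2*h_S + 1/12*h_T

Substituting h_Q = 0 and rearranging gives the linear system (I - Q) h = 1:
  [11/12, -1/4, -1/12, -1/12] . (h_P, h_R, h_S, h_T) = 1
  [-1/12, 5/6, -1/2, -1/12] . (h_P, h_R, h_S, h_T) = 1
  [-1/6, -1/3, 2/3, -1/12] . (h_P, h_R, h_S, h_T) = 1
  [-1/6, -1/6, -1/2, 11/12] . (h_P, h_R, h_S, h_T) = 1

Solving yields:
  h_P = 4032/1049
  h_R = 6228/1049
  h_S = 6516/1049
  h_T = 6564/1049

Starting state is R, so the expected hitting time is h_R = 6228/1049.

Answer: 6228/1049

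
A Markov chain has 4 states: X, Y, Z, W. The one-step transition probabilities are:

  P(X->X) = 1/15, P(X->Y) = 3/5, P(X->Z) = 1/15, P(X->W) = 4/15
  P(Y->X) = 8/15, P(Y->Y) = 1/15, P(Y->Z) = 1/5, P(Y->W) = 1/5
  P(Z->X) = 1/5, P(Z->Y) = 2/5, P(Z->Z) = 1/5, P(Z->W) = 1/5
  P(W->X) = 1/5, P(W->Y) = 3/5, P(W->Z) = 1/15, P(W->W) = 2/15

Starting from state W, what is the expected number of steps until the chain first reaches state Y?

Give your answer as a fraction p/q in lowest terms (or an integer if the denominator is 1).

Answer: 65/38

Derivation:
Let h_i = expected steps to first reach Y from state i.
Boundary: h_Y = 0.
First-step equations for the other states:
  h_X = 1 + 1/15*h_X + 3/5*h_Y + 1/15*h_Z + 4/15*h_W
  h_Z = 1 + 1/5*h_X + 2/5*h_Y + 1/5*h_Z + 1/5*h_W
  h_W = 1 + 1/5*h_X + 3/5*h_Y + 1/15*h_Z + 2/15*h_W

Substituting h_Y = 0 and rearranging gives the linear system (I - Q) h = 1:
  [14/15, -1/15, -4/15] . (h_X, h_Z, h_W) = 1
  [-1/5, 4/5, -1/5] . (h_X, h_Z, h_W) = 1
  [-1/5, -1/15, 13/15] . (h_X, h_Z, h_W) = 1

Solving yields:
  h_X = 65/38
  h_Z = 40/19
  h_W = 65/38

Starting state is W, so the expected hitting time is h_W = 65/38.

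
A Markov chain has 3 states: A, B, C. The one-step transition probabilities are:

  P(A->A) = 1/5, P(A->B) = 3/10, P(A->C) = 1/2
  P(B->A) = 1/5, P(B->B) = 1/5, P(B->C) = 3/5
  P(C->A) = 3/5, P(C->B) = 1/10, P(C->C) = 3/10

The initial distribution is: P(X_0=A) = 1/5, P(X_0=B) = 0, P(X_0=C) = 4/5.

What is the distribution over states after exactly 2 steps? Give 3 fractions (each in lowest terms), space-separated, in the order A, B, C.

Answer: 42/125 109/500 223/500

Derivation:
Propagating the distribution step by step (d_{t+1} = d_t * P):
d_0 = (A=1/5, B=0, C=4/5)
  d_1[A] = 1/5*1/5 + 0*1/5 + 4/5*3/5 = 13/25
  d_1[B] = 1/5*3/10 + 0*1/5 + 4/5*1/10 = 7/50
  d_1[C] = 1/5*1/2 + 0*3/5 + 4/5*3/10 = 17/50
d_1 = (A=13/25, B=7/50, C=17/50)
  d_2[A] = 13/25*1/5 + 7/50*1/5 + 17/50*3/5 = 42/125
  d_2[B] = 13/25*3/10 + 7/50*1/5 + 17/50*1/10 = 109/500
  d_2[C] = 13/25*1/2 + 7/50*3/5 + 17/50*3/10 = 223/500
d_2 = (A=42/125, B=109/500, C=223/500)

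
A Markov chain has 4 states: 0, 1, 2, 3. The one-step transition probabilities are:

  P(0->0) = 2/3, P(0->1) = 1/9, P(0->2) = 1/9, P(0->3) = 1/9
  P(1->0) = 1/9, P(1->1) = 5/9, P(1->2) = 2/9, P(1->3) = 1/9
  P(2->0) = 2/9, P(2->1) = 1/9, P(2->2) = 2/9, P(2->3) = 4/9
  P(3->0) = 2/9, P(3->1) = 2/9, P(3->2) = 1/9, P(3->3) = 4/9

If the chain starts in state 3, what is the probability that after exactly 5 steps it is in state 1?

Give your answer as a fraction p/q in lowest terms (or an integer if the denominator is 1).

Answer: 1655/6561

Derivation:
Computing P^5 by repeated multiplication:
P^1 =
  0: [2/3, 1/9, 1/9, 1/9]
  1: [1/9, 5/9, 2/9, 1/9]
  2: [2/9, 1/9, 2/9, 4/9]
  3: [2/9, 2/9, 1/9, 4/9]
P^2 =
  0: [41/81, 14/81, 11/81, 5/27]
  1: [17/81, 10/27, 16/81, 2/9]
  2: [25/81, 17/81, 4/27, 1/3]
  3: [8/27, 7/27, 4/27, 8/27]
P^3 =
  0: [104/243, 152/729, 106/729, 53/243]
  1: [200/729, 73/243, 127/729, 61/243]
  2: [245/729, 176/729, 110/729, 22/81]
  3: [79/243, 7/27, 38/243, 7/27]
P^4 =
  0: [2554/6561, 1496/6561, 329/2187, 508/2187]
  1: [2039/6561, 596/2187, 1075/6561, 553/2187]
  2: [754/2187, 1631/6561, 1015/6561, 551/2187]
  3: [739/2187, 62/243, 344/2187, 182/729]
P^5 =
  0: [21842/59049, 14069/59049, 9044/59049, 58/243]
  1: [19490/59049, 1708/6561, 9424/59049, 4921/19683]
  2: [20539/59049, 14738/59049, 341/2187, 4855/19683]
  3: [6772/19683, 1655/6561, 3089/19683, 1619/6561]

(P^5)[3 -> 1] = 1655/6561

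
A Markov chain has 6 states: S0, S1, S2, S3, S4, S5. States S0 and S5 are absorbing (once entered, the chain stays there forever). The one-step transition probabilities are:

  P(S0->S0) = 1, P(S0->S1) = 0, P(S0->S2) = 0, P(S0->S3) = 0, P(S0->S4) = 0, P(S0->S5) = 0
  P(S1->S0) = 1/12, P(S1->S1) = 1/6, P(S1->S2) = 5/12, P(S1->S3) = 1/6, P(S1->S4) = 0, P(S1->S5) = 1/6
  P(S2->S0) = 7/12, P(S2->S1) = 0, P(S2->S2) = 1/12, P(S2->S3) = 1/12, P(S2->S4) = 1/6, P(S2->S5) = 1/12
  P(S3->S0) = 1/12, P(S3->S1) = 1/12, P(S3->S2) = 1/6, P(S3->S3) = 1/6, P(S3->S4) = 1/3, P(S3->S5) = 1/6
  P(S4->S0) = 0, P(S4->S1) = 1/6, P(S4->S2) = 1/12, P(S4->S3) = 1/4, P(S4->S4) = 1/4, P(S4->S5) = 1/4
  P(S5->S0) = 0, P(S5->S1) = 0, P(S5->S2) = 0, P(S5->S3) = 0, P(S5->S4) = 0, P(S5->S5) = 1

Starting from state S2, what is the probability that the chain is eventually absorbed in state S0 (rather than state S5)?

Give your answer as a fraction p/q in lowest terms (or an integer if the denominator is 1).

Let a_i = P(absorbed in S0 | start in state i).
Boundary conditions: a_S0 = 1, a_S5 = 0.
For each transient state i, a_i = sum_j P(i->j) * a_j:
  a_S1 = 1/12*a_S0 + 1/6*a_S1 + 5/12*a_S2 + 1/6*a_S3 + 0*a_S4 + 1/6*a_S5
  a_S2 = 7/12*a_S0 + 0*a_S1 + 1/12*a_S2 + 1/12*a_S3 + 1/6*a_S4 + 1/12*a_S5
  a_S3 = 1/12*a_S0 + 1/12*a_S1 + 1/6*a_S2 + 1/6*a_S3 + 1/3*a_S4 + 1/6*a_S5
  a_S4 = 0*a_S0 + 1/6*a_S1 + 1/12*a_S2 + 1/4*a_S3 + 1/4*a_S4 + 1/4*a_S5

Substituting a_S0 = 1 and a_S5 = 0, rearrange to (I - Q) a = r where r[i] = P(i -> S0):
  [5/6, -5/12, -1/6, 0] . (a_S1, a_S2, a_S3, a_S4) = 1/12
  [0, 11/12, -1/12, -1/6] . (a_S1, a_S2, a_S3, a_S4) = 7/12
  [-1/12, -1/6, 5/6, -1/3] . (a_S1, a_S2, a_S3, a_S4) = 1/12
  [-1/6, -1/12, -1/4, 3/4] . (a_S1, a_S2, a_S3, a_S4) = 0

Solving yields:
  a_S1 = 4111/7339
  a_S2 = 5443/7339
  a_S3 = 3278/7339
  a_S4 = 2611/7339

Starting state is S2, so the absorption probability is a_S2 = 5443/7339.

Answer: 5443/7339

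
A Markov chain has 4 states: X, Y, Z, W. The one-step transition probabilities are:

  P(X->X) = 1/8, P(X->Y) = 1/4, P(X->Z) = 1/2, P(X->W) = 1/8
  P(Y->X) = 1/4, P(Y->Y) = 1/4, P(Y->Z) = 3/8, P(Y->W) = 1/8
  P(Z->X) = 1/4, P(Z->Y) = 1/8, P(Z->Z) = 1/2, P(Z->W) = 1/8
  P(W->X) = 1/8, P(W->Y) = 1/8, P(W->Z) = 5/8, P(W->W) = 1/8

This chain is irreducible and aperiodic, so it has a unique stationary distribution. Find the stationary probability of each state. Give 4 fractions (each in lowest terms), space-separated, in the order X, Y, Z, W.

Answer: 5/24 29/168 83/168 1/8

Derivation:
The stationary distribution satisfies pi = pi * P, i.e.:
  pi_X = 1/8*pi_X + 1/4*pi_Y + 1/4*pi_Z + 1/8*pi_W
  pi_Y = 1/4*pi_X + 1/4*pi_Y + 1/8*pi_Z + 1/8*pi_W
  pi_Z = 1/2*pi_X + 3/8*pi_Y + 1/2*pi_Z + 5/8*pi_W
  pi_W = 1/8*pi_X + 1/8*pi_Y + 1/8*pi_Z + 1/8*pi_W
with normalization: pi_X + pi_Y + pi_Z + pi_W = 1.

Using the first 3 balance equations plus normalization, the linear system A*pi = b is:
  [-7/8, 1/4, 1/4, 1/8] . pi = 0
  [1/4, -3/4, 1/8, 1/8] . pi = 0
  [1/2, 3/8, -1/2, 5/8] . pi = 0
  [1, 1, 1, 1] . pi = 1

Solving yields:
  pi_X = 5/24
  pi_Y = 29/168
  pi_Z = 83/168
  pi_W = 1/8

Verification (pi * P):
  5/24*1/8 + 29/168*1/4 + 83/168*1/4 + 1/8*1/8 = 5/24 = pi_X  (ok)
  5/24*1/4 + 29/168*1/4 + 83/168*1/8 + 1/8*1/8 = 29/168 = pi_Y  (ok)
  5/24*1/2 + 29/168*3/8 + 83/168*1/2 + 1/8*5/8 = 83/168 = pi_Z  (ok)
  5/24*1/8 + 29/168*1/8 + 83/168*1/8 + 1/8*1/8 = 1/8 = pi_W  (ok)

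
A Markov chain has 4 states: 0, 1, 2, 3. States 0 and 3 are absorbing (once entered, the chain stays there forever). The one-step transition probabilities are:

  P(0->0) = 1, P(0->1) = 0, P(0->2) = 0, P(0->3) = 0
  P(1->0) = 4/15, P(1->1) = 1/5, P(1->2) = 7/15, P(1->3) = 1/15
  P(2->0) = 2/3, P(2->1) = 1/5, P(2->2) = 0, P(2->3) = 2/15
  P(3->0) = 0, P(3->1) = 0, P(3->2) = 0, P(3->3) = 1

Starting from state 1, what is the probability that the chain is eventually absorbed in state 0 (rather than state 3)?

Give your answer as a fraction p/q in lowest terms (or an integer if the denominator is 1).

Let a_i = P(absorbed in 0 | start in state i).
Boundary conditions: a_0 = 1, a_3 = 0.
For each transient state i, a_i = sum_j P(i->j) * a_j:
  a_1 = 4/15*a_0 + 1/5*a_1 + 7/15*a_2 + 1/15*a_3
  a_2 = 2/3*a_0 + 1/5*a_1 + 0*a_2 + 2/15*a_3

Substituting a_0 = 1 and a_3 = 0, rearrange to (I - Q) a = r where r[i] = P(i -> 0):
  [4/5, -7/15] . (a_1, a_2) = 4/15
  [-1/5, 1] . (a_1, a_2) = 2/3

Solving yields:
  a_1 = 130/159
  a_2 = 44/53

Starting state is 1, so the absorption probability is a_1 = 130/159.

Answer: 130/159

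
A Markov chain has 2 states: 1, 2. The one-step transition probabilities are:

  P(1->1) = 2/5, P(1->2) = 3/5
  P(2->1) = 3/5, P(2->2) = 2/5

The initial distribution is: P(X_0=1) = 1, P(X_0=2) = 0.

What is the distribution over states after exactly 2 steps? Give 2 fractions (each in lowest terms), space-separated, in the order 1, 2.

Propagating the distribution step by step (d_{t+1} = d_t * P):
d_0 = (1=1, 2=0)
  d_1[1] = 1*2/5 + 0*3/5 = 2/5
  d_1[2] = 1*3/5 + 0*2/5 = 3/5
d_1 = (1=2/5, 2=3/5)
  d_2[1] = 2/5*2/5 + 3/5*3/5 = 13/25
  d_2[2] = 2/5*3/5 + 3/5*2/5 = 12/25
d_2 = (1=13/25, 2=12/25)

Answer: 13/25 12/25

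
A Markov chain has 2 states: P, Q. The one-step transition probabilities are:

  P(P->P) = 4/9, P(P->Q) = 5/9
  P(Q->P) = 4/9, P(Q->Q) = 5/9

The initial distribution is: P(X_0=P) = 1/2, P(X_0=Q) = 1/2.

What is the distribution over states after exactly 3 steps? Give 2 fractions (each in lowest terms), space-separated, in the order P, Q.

Propagating the distribution step by step (d_{t+1} = d_t * P):
d_0 = (P=1/2, Q=1/2)
  d_1[P] = 1/2*4/9 + 1/2*4/9 = 4/9
  d_1[Q] = 1/2*5/9 + 1/2*5/9 = 5/9
d_1 = (P=4/9, Q=5/9)
  d_2[P] = 4/9*4/9 + 5/9*4/9 = 4/9
  d_2[Q] = 4/9*5/9 + 5/9*5/9 = 5/9
d_2 = (P=4/9, Q=5/9)
  d_3[P] = 4/9*4/9 + 5/9*4/9 = 4/9
  d_3[Q] = 4/9*5/9 + 5/9*5/9 = 5/9
d_3 = (P=4/9, Q=5/9)

Answer: 4/9 5/9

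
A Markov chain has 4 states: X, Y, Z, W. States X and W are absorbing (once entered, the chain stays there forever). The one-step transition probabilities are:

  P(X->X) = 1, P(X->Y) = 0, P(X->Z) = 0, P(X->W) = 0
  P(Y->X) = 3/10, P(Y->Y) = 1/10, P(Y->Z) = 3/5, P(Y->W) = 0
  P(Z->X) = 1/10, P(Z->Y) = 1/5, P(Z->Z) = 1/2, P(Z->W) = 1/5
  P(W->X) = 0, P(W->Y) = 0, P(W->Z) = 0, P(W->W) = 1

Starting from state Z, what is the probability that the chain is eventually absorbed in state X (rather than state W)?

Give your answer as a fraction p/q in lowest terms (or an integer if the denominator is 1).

Answer: 5/11

Derivation:
Let a_i = P(absorbed in X | start in state i).
Boundary conditions: a_X = 1, a_W = 0.
For each transient state i, a_i = sum_j P(i->j) * a_j:
  a_Y = 3/10*a_X + 1/10*a_Y + 3/5*a_Z + 0*a_W
  a_Z = 1/10*a_X + 1/5*a_Y + 1/2*a_Z + 1/5*a_W

Substituting a_X = 1 and a_W = 0, rearrange to (I - Q) a = r where r[i] = P(i -> X):
  [9/10, -3/5] . (a_Y, a_Z) = 3/10
  [-1/5, 1/2] . (a_Y, a_Z) = 1/10

Solving yields:
  a_Y = 7/11
  a_Z = 5/11

Starting state is Z, so the absorption probability is a_Z = 5/11.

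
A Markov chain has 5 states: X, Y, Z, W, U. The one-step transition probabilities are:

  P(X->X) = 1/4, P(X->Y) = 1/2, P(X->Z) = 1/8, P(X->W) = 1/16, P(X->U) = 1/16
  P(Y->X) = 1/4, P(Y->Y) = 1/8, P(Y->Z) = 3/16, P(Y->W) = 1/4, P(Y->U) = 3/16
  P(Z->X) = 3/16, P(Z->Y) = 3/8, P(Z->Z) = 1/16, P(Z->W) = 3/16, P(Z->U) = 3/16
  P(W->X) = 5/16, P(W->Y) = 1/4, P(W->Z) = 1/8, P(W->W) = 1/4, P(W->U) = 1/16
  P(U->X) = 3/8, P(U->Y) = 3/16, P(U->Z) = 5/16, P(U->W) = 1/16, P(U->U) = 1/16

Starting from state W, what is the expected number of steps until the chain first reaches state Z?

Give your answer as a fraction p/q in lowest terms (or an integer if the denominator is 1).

Answer: 8864/1425

Derivation:
Let h_i = expected steps to first reach Z from state i.
Boundary: h_Z = 0.
First-step equations for the other states:
  h_X = 1 + 1/4*h_X + 1/2*h_Y + 1/8*h_Z + 1/16*h_W + 1/16*h_U
  h_Y = 1 + 1/4*h_X + 1/8*h_Y + 3/16*h_Z + 1/4*h_W + 3/16*h_U
  h_W = 1 + 5/16*h_X + 1/4*h_Y + 1/8*h_Z + 1/4*h_W + 1/16*h_U
  h_U = 1 + 3/8*h_X + 3/16*h_Y + 5/16*h_Z + 1/16*h_W + 1/16*h_U

Substituting h_Z = 0 and rearranging gives the linear system (I - Q) h = 1:
  [3/4, -1/2, -1/16, -1/16] . (h_X, h_Y, h_W, h_U) = 1
  [-1/4, 7/8, -1/4, -3/16] . (h_X, h_Y, h_W, h_U) = 1
  [-5/16, -1/4, 3/4, -1/16] . (h_X, h_Y, h_W, h_U) = 1
  [-3/8, -3/16, -1/16, 15/16] . (h_X, h_Y, h_W, h_U) = 1

Solving yields:
  h_X = 78368/12825
  h_Y = 73792/12825
  h_W = 8864/1425
  h_U = 65104/12825

Starting state is W, so the expected hitting time is h_W = 8864/1425.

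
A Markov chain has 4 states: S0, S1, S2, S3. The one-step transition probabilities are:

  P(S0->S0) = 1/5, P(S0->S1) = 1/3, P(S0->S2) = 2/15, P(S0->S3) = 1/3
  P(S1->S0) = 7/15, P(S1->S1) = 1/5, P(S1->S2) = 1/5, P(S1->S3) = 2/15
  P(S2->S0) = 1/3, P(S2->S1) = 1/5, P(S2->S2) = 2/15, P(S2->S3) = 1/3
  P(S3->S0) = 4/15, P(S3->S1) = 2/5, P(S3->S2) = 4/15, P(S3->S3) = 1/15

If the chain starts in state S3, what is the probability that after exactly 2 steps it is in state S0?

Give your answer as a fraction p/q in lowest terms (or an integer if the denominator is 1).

Computing P^2 by repeated multiplication:
P^1 =
  S0: [1/5, 1/3, 2/15, 1/3]
  S1: [7/15, 1/5, 1/5, 2/15]
  S2: [1/3, 1/5, 2/15, 1/3]
  S3: [4/15, 2/5, 4/15, 1/15]
P^2 =
  S0: [74/225, 22/75, 1/5, 8/45]
  S1: [13/45, 13/45, 37/225, 58/225]
  S2: [22/75, 14/45, 43/225, 46/225]
  S3: [26/75, 56/225, 38/225, 53/225]

(P^2)[S3 -> S0] = 26/75

Answer: 26/75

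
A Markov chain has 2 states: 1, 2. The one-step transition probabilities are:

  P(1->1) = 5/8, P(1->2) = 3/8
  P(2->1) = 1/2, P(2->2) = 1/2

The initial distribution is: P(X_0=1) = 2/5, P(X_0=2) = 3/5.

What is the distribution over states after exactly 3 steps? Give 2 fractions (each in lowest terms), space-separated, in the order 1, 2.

Answer: 731/1280 549/1280

Derivation:
Propagating the distribution step by step (d_{t+1} = d_t * P):
d_0 = (1=2/5, 2=3/5)
  d_1[1] = 2/5*5/8 + 3/5*1/2 = 11/20
  d_1[2] = 2/5*3/8 + 3/5*1/2 = 9/20
d_1 = (1=11/20, 2=9/20)
  d_2[1] = 11/20*5/8 + 9/20*1/2 = 91/160
  d_2[2] = 11/20*3/8 + 9/20*1/2 = 69/160
d_2 = (1=91/160, 2=69/160)
  d_3[1] = 91/160*5/8 + 69/160*1/2 = 731/1280
  d_3[2] = 91/160*3/8 + 69/160*1/2 = 549/1280
d_3 = (1=731/1280, 2=549/1280)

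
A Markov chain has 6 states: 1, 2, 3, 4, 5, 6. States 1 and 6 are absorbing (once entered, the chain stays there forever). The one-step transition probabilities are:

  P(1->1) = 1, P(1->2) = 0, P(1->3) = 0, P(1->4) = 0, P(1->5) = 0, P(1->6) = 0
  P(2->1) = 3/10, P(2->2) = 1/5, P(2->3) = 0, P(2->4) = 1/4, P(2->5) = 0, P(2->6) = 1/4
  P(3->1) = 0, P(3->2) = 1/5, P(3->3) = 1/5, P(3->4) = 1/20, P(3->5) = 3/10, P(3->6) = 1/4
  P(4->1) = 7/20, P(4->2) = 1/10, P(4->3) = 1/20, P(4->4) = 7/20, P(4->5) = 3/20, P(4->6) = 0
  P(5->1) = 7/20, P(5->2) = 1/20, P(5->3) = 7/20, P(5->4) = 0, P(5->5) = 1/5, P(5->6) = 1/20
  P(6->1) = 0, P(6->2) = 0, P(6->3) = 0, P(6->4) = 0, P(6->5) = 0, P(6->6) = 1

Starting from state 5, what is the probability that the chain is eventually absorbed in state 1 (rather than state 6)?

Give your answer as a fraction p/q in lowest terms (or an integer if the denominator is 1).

Answer: 13879/20385

Derivation:
Let a_i = P(absorbed in 1 | start in state i).
Boundary conditions: a_1 = 1, a_6 = 0.
For each transient state i, a_i = sum_j P(i->j) * a_j:
  a_2 = 3/10*a_1 + 1/5*a_2 + 0*a_3 + 1/4*a_4 + 0*a_5 + 1/4*a_6
  a_3 = 0*a_1 + 1/5*a_2 + 1/5*a_3 + 1/20*a_4 + 3/10*a_5 + 1/4*a_6
  a_4 = 7/20*a_1 + 1/10*a_2 + 1/20*a_3 + 7/20*a_4 + 3/20*a_5 + 0*a_6
  a_5 = 7/20*a_1 + 1/20*a_2 + 7/20*a_3 + 0*a_4 + 1/5*a_5 + 1/20*a_6

Substituting a_1 = 1 and a_6 = 0, rearrange to (I - Q) a = r where r[i] = P(i -> 1):
  [4/5, 0, -1/4, 0] . (a_2, a_3, a_4, a_5) = 3/10
  [-1/5, 4/5, -1/20, -3/10] . (a_2, a_3, a_4, a_5) = 0
  [-1/10, -1/20, 13/20, -3/20] . (a_2, a_3, a_4, a_5) = 7/20
  [-1/20, -7/20, 0, 4/5] . (a_2, a_3, a_4, a_5) = 7/20

Solving yields:
  a_2 = 2585/4077
  a_3 = 3164/6795
  a_4 = 16898/20385
  a_5 = 13879/20385

Starting state is 5, so the absorption probability is a_5 = 13879/20385.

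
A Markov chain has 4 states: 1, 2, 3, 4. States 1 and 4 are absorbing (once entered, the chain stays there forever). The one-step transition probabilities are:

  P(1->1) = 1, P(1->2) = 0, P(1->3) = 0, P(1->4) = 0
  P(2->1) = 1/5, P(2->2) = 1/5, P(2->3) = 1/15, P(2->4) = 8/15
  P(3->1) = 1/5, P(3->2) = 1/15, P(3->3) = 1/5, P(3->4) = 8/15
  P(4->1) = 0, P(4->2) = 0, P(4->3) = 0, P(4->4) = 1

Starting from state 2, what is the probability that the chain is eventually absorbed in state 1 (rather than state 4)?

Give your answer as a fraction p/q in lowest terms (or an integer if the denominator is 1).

Answer: 3/11

Derivation:
Let a_i = P(absorbed in 1 | start in state i).
Boundary conditions: a_1 = 1, a_4 = 0.
For each transient state i, a_i = sum_j P(i->j) * a_j:
  a_2 = 1/5*a_1 + 1/5*a_2 + 1/15*a_3 + 8/15*a_4
  a_3 = 1/5*a_1 + 1/15*a_2 + 1/5*a_3 + 8/15*a_4

Substituting a_1 = 1 and a_4 = 0, rearrange to (I - Q) a = r where r[i] = P(i -> 1):
  [4/5, -1/15] . (a_2, a_3) = 1/5
  [-1/15, 4/5] . (a_2, a_3) = 1/5

Solving yields:
  a_2 = 3/11
  a_3 = 3/11

Starting state is 2, so the absorption probability is a_2 = 3/11.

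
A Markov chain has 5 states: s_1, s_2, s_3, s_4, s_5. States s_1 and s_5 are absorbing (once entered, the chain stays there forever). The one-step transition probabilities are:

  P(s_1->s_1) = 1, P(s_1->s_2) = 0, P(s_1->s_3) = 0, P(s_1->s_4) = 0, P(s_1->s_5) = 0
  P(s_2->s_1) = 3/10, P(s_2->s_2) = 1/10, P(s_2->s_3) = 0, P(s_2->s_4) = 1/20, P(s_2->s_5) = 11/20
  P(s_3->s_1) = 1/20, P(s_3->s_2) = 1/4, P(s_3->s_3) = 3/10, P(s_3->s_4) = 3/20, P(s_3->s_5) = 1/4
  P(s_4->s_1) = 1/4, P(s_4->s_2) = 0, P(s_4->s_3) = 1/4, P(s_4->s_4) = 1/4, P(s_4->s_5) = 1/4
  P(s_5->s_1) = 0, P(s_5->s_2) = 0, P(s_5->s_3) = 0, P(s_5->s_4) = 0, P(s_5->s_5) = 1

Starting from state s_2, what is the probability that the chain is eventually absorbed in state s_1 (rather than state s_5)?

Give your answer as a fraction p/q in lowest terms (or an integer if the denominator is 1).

Let a_i = P(absorbed in s_1 | start in state i).
Boundary conditions: a_s_1 = 1, a_s_5 = 0.
For each transient state i, a_i = sum_j P(i->j) * a_j:
  a_s_2 = 3/10*a_s_1 + 1/10*a_s_2 + 0*a_s_3 + 1/20*a_s_4 + 11/20*a_s_5
  a_s_3 = 1/20*a_s_1 + 1/4*a_s_2 + 3/10*a_s_3 + 3/20*a_s_4 + 1/4*a_s_5
  a_s_4 = 1/4*a_s_1 + 0*a_s_2 + 1/4*a_s_3 + 1/4*a_s_4 + 1/4*a_s_5

Substituting a_s_1 = 1 and a_s_5 = 0, rearrange to (I - Q) a = r where r[i] = P(i -> s_1):
  [9/10, 0, -1/20] . (a_s_2, a_s_3, a_s_4) = 3/10
  [-1/4, 7/10, -3/20] . (a_s_2, a_s_3, a_s_4) = 1/20
  [0, -1/4, 3/4] . (a_s_2, a_s_3, a_s_4) = 1/4

Solving yields:
  a_s_2 = 249/697
  a_s_3 = 203/697
  a_s_4 = 300/697

Starting state is s_2, so the absorption probability is a_s_2 = 249/697.

Answer: 249/697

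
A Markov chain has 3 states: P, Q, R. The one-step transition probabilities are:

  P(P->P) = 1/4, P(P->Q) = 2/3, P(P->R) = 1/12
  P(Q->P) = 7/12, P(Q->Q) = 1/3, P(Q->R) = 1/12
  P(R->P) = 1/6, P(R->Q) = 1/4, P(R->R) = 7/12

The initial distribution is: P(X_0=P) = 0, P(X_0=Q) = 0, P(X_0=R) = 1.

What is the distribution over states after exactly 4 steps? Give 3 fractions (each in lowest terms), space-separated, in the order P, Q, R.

Propagating the distribution step by step (d_{t+1} = d_t * P):
d_0 = (P=0, Q=0, R=1)
  d_1[P] = 0*1/4 + 0*7/12 + 1*1/6 = 1/6
  d_1[Q] = 0*2/3 + 0*1/3 + 1*1/4 = 1/4
  d_1[R] = 0*1/12 + 0*1/12 + 1*7/12 = 7/12
d_1 = (P=1/6, Q=1/4, R=7/12)
  d_2[P] = 1/6*1/4 + 1/4*7/12 + 7/12*1/6 = 41/144
  d_2[Q] = 1/6*2/3 + 1/4*1/3 + 7/12*1/4 = 49/144
  d_2[R] = 1/6*1/12 + 1/4*1/12 + 7/12*7/12 = 3/8
d_2 = (P=41/144, Q=49/144, R=3/8)
  d_3[P] = 41/144*1/4 + 49/144*7/12 + 3/8*1/6 = 287/864
  d_3[Q] = 41/144*2/3 + 49/144*1/3 + 3/8*1/4 = 343/864
  d_3[R] = 41/144*1/12 + 49/144*1/12 + 3/8*7/12 = 13/48
d_3 = (P=287/864, Q=343/864, R=13/48)
  d_4[P] = 287/864*1/4 + 343/864*7/12 + 13/48*1/6 = 1865/5184
  d_4[Q] = 287/864*2/3 + 343/864*1/3 + 13/48*1/4 = 2185/5184
  d_4[R] = 287/864*1/12 + 343/864*1/12 + 13/48*7/12 = 7/32
d_4 = (P=1865/5184, Q=2185/5184, R=7/32)

Answer: 1865/5184 2185/5184 7/32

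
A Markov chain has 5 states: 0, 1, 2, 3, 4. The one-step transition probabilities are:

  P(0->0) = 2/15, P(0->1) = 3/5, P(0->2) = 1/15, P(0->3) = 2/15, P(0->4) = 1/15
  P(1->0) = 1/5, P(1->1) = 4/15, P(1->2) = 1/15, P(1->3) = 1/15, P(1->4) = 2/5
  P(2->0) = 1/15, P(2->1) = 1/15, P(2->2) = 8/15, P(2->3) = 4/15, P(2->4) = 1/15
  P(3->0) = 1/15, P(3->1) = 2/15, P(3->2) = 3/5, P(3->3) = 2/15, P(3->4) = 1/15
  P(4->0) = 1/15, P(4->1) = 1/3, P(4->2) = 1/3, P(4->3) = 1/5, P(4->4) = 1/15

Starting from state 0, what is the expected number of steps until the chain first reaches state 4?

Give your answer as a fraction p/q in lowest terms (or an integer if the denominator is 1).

Let h_i = expected steps to first reach 4 from state i.
Boundary: h_4 = 0.
First-step equations for the other states:
  h_0 = 1 + 2/15*h_0 + 3/5*h_1 + 1/15*h_2 + 2/15*h_3 + 1/15*h_4
  h_1 = 1 + 1/5*h_0 + 4/15*h_1 + 1/15*h_2 + 1/15*h_3 + 2/5*h_4
  h_2 = 1 + 1/15*h_0 + 1/15*h_1 + 8/15*h_2 + 4/15*h_3 + 1/15*h_4
  h_3 = 1 + 1/15*h_0 + 2/15*h_1 + 3/5*h_2 + 2/15*h_3 + 1/15*h_4

Substituting h_4 = 0 and rearranging gives the linear system (I - Q) h = 1:
  [13/15, -3/5, -1/15, -2/15] . (h_0, h_1, h_2, h_3) = 1
  [-1/5, 11/15, -1/15, -1/15] . (h_0, h_1, h_2, h_3) = 1
  [-1/15, -1/15, 7/15, -4/15] . (h_0, h_1, h_2, h_3) = 1
  [-1/15, -2/15, -3/5, 13/15] . (h_0, h_1, h_2, h_3) = 1

Solving yields:
  h_0 = 980/159
  h_1 = 240/53
  h_2 = 1315/159
  h_3 = 1280/159

Starting state is 0, so the expected hitting time is h_0 = 980/159.

Answer: 980/159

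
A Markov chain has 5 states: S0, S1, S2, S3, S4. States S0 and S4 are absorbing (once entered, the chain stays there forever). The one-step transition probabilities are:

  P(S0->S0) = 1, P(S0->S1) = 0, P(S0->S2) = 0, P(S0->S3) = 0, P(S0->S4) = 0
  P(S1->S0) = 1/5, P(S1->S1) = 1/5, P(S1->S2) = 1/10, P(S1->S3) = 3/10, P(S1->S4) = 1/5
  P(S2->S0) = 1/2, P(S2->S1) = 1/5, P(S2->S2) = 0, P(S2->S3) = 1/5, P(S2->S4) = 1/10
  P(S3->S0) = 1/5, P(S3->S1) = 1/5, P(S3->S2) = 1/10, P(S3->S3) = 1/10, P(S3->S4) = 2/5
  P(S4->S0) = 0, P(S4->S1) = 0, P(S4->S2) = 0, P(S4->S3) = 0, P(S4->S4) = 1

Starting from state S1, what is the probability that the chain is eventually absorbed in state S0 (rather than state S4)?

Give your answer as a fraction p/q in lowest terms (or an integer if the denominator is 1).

Let a_i = P(absorbed in S0 | start in state i).
Boundary conditions: a_S0 = 1, a_S4 = 0.
For each transient state i, a_i = sum_j P(i->j) * a_j:
  a_S1 = 1/5*a_S0 + 1/5*a_S1 + 1/10*a_S2 + 3/10*a_S3 + 1/5*a_S4
  a_S2 = 1/2*a_S0 + 1/5*a_S1 + 0*a_S2 + 1/5*a_S3 + 1/10*a_S4
  a_S3 = 1/5*a_S0 + 1/5*a_S1 + 1/10*a_S2 + 1/10*a_S3 + 2/5*a_S4

Substituting a_S0 = 1 and a_S4 = 0, rearrange to (I - Q) a = r where r[i] = P(i -> S0):
  [4/5, -1/10, -3/10] . (a_S1, a_S2, a_S3) = 1/5
  [-1/5, 1, -1/5] . (a_S1, a_S2, a_S3) = 1/2
  [-1/5, -1/10, 9/10] . (a_S1, a_S2, a_S3) = 1/5

Solving yields:
  a_S1 = 75/154
  a_S2 = 19/28
  a_S3 = 125/308

Starting state is S1, so the absorption probability is a_S1 = 75/154.

Answer: 75/154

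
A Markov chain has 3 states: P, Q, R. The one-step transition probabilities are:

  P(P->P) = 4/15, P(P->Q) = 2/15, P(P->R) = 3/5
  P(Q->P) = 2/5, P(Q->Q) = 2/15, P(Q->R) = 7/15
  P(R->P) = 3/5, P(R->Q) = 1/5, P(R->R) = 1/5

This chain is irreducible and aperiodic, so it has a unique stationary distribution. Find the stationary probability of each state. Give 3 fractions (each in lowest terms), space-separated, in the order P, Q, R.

Answer: 135/317 51/317 131/317

Derivation:
The stationary distribution satisfies pi = pi * P, i.e.:
  pi_P = 4/15*pi_P + 2/5*pi_Q + 3/5*pi_R
  pi_Q = 2/15*pi_P + 2/15*pi_Q + 1/5*pi_R
  pi_R = 3/5*pi_P + 7/15*pi_Q + 1/5*pi_R
with normalization: pi_P + pi_Q + pi_R = 1.

Using the first 2 balance equations plus normalization, the linear system A*pi = b is:
  [-11/15, 2/5, 3/5] . pi = 0
  [2/15, -13/15, 1/5] . pi = 0
  [1, 1, 1] . pi = 1

Solving yields:
  pi_P = 135/317
  pi_Q = 51/317
  pi_R = 131/317

Verification (pi * P):
  135/317*4/15 + 51/317*2/5 + 131/317*3/5 = 135/317 = pi_P  (ok)
  135/317*2/15 + 51/317*2/15 + 131/317*1/5 = 51/317 = pi_Q  (ok)
  135/317*3/5 + 51/317*7/15 + 131/317*1/5 = 131/317 = pi_R  (ok)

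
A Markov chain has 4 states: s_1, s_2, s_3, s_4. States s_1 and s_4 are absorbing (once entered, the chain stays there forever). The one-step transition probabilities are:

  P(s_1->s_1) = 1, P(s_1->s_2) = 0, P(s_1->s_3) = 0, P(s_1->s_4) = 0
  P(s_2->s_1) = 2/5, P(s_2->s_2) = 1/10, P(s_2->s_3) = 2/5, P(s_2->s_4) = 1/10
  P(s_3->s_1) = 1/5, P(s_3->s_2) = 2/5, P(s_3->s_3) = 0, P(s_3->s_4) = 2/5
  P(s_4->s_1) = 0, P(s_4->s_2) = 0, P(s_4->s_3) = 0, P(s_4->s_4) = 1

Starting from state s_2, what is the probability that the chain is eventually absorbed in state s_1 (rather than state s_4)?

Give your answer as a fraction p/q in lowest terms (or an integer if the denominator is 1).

Answer: 24/37

Derivation:
Let a_i = P(absorbed in s_1 | start in state i).
Boundary conditions: a_s_1 = 1, a_s_4 = 0.
For each transient state i, a_i = sum_j P(i->j) * a_j:
  a_s_2 = 2/5*a_s_1 + 1/10*a_s_2 + 2/5*a_s_3 + 1/10*a_s_4
  a_s_3 = 1/5*a_s_1 + 2/5*a_s_2 + 0*a_s_3 + 2/5*a_s_4

Substituting a_s_1 = 1 and a_s_4 = 0, rearrange to (I - Q) a = r where r[i] = P(i -> s_1):
  [9/10, -2/5] . (a_s_2, a_s_3) = 2/5
  [-2/5, 1] . (a_s_2, a_s_3) = 1/5

Solving yields:
  a_s_2 = 24/37
  a_s_3 = 17/37

Starting state is s_2, so the absorption probability is a_s_2 = 24/37.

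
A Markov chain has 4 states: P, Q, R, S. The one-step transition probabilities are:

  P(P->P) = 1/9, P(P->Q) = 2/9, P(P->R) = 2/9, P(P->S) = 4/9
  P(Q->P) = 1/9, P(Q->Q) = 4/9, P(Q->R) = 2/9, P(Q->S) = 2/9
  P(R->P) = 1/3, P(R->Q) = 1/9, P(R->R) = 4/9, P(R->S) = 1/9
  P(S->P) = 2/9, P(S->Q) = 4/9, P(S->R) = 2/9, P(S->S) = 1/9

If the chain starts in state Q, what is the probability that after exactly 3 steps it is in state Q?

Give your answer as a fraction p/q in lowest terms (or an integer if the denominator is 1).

Answer: 76/243

Derivation:
Computing P^3 by repeated multiplication:
P^1 =
  P: [1/9, 2/9, 2/9, 4/9]
  Q: [1/9, 4/9, 2/9, 2/9]
  R: [1/3, 1/9, 4/9, 1/9]
  S: [2/9, 4/9, 2/9, 1/9]
P^2 =
  P: [17/81, 28/81, 22/81, 14/81]
  Q: [5/27, 28/81, 22/81, 16/81]
  R: [2/9, 2/9, 26/81, 19/81]
  S: [14/81, 26/81, 22/81, 19/81]
P^3 =
  P: [139/729, 224/729, 206/729, 160/729]
  Q: [47/243, 76/243, 206/729, 154/729]
  R: [152/729, 70/243, 214/729, 17/81]
  S: [16/81, 230/729, 206/729, 149/729]

(P^3)[Q -> Q] = 76/243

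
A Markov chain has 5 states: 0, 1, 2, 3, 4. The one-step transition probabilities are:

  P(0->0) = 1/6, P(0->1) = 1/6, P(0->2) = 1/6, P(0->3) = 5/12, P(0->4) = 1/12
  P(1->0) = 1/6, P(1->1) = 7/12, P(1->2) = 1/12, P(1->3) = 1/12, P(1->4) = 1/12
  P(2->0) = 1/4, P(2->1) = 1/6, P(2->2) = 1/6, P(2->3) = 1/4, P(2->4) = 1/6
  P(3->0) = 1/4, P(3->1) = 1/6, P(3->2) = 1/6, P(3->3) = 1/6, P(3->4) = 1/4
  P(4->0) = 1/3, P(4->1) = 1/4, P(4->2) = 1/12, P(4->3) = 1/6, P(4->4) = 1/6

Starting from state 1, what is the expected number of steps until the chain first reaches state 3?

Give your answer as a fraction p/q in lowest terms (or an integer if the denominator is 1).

Answer: 4317/751

Derivation:
Let h_i = expected steps to first reach 3 from state i.
Boundary: h_3 = 0.
First-step equations for the other states:
  h_0 = 1 + 1/6*h_0 + 1/6*h_1 + 1/6*h_2 + 5/12*h_3 + 1/12*h_4
  h_1 = 1 + 1/6*h_0 + 7/12*h_1 + 1/12*h_2 + 1/12*h_3 + 1/12*h_4
  h_2 = 1 + 1/4*h_0 + 1/6*h_1 + 1/6*h_2 + 1/4*h_3 + 1/6*h_4
  h_4 = 1 + 1/3*h_0 + 1/4*h_1 + 1/12*h_2 + 1/6*h_3 + 1/6*h_4

Substituting h_3 = 0 and rearranging gives the linear system (I - Q) h = 1:
  [5/6, -1/6, -1/6, -1/12] . (h_0, h_1, h_2, h_4) = 1
  [-1/6, 5/12, -1/12, -1/12] . (h_0, h_1, h_2, h_4) = 1
  [-1/4, -1/6, 5/6, -1/6] . (h_0, h_1, h_2, h_4) = 1
  [-1/3, -1/4, -1/12, 5/6] . (h_0, h_1, h_2, h_4) = 1

Solving yields:
  h_0 = 2796/751
  h_1 = 4317/751
  h_2 = 3333/751
  h_4 = 3648/751

Starting state is 1, so the expected hitting time is h_1 = 4317/751.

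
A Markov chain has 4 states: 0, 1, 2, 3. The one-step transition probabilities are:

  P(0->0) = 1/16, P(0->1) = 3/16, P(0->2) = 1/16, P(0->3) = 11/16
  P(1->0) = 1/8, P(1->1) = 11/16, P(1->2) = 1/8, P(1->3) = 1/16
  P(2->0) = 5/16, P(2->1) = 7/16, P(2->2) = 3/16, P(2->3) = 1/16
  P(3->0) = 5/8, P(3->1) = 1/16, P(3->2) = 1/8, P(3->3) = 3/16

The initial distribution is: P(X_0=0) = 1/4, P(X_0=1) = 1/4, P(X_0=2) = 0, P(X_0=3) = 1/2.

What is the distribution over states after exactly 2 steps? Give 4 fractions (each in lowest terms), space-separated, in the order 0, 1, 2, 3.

Propagating the distribution step by step (d_{t+1} = d_t * P):
d_0 = (0=1/4, 1=1/4, 2=0, 3=1/2)
  d_1[0] = 1/4*1/16 + 1/4*1/8 + 0*5/16 + 1/2*5/8 = 23/64
  d_1[1] = 1/4*3/16 + 1/4*11/16 + 0*7/16 + 1/2*1/16 = 1/4
  d_1[2] = 1/4*1/16 + 1/4*1/8 + 0*3/16 + 1/2*1/8 = 7/64
  d_1[3] = 1/4*11/16 + 1/4*1/16 + 0*1/16 + 1/2*3/16 = 9/32
d_1 = (0=23/64, 1=1/4, 2=7/64, 3=9/32)
  d_2[0] = 23/64*1/16 + 1/4*1/8 + 7/64*5/16 + 9/32*5/8 = 135/512
  d_2[1] = 23/64*3/16 + 1/4*11/16 + 7/64*7/16 + 9/32*1/16 = 39/128
  d_2[2] = 23/64*1/16 + 1/4*1/8 + 7/64*3/16 + 9/32*1/8 = 7/64
  d_2[3] = 23/64*11/16 + 1/4*1/16 + 7/64*1/16 + 9/32*3/16 = 165/512
d_2 = (0=135/512, 1=39/128, 2=7/64, 3=165/512)

Answer: 135/512 39/128 7/64 165/512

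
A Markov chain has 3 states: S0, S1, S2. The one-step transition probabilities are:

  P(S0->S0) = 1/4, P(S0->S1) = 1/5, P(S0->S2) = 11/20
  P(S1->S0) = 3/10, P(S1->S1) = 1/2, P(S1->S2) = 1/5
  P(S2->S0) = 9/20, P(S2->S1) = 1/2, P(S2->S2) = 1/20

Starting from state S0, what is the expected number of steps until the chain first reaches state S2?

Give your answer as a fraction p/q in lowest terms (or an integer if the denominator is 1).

Let h_i = expected steps to first reach S2 from state i.
Boundary: h_S2 = 0.
First-step equations for the other states:
  h_S0 = 1 + 1/4*h_S0 + 1/5*h_S1 + 11/20*h_S2
  h_S1 = 1 + 3/10*h_S0 + 1/2*h_S1 + 1/5*h_S2

Substituting h_S2 = 0 and rearranging gives the linear system (I - Q) h = 1:
  [3/4, -1/5] . (h_S0, h_S1) = 1
  [-3/10, 1/2] . (h_S0, h_S1) = 1

Solving yields:
  h_S0 = 20/9
  h_S1 = 10/3

Starting state is S0, so the expected hitting time is h_S0 = 20/9.

Answer: 20/9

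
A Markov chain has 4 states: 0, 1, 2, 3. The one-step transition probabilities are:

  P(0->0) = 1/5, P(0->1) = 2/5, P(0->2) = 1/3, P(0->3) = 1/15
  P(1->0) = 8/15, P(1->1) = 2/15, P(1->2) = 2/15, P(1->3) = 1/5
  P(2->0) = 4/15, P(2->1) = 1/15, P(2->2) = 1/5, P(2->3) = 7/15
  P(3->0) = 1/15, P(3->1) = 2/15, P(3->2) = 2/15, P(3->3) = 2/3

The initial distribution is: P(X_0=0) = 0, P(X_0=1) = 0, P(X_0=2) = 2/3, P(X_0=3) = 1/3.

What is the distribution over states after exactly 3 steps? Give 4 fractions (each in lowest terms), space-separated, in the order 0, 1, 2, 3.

Propagating the distribution step by step (d_{t+1} = d_t * P):
d_0 = (0=0, 1=0, 2=2/3, 3=1/3)
  d_1[0] = 0*1/5 + 0*8/15 + 2/3*4/15 + 1/3*1/15 = 1/5
  d_1[1] = 0*2/5 + 0*2/15 + 2/3*1/15 + 1/3*2/15 = 4/45
  d_1[2] = 0*1/3 + 0*2/15 + 2/3*1/5 + 1/3*2/15 = 8/45
  d_1[3] = 0*1/15 + 0*1/5 + 2/3*7/15 + 1/3*2/3 = 8/15
d_1 = (0=1/5, 1=4/45, 2=8/45, 3=8/15)
  d_2[0] = 1/5*1/5 + 4/45*8/15 + 8/45*4/15 + 8/15*1/15 = 23/135
  d_2[1] = 1/5*2/5 + 4/45*2/15 + 8/45*1/15 + 8/15*2/15 = 118/675
  d_2[2] = 1/5*1/3 + 4/45*2/15 + 8/45*1/5 + 8/15*2/15 = 5/27
  d_2[3] = 1/5*1/15 + 4/45*1/5 + 8/45*7/15 + 8/15*2/3 = 317/675
d_2 = (0=23/135, 1=118/675, 2=5/27, 3=317/675)
  d_3[0] = 23/135*1/5 + 118/675*8/15 + 5/27*4/15 + 317/675*1/15 = 26/125
  d_3[1] = 23/135*2/5 + 118/675*2/15 + 5/27*1/15 + 317/675*2/15 = 337/2025
  d_3[2] = 23/135*1/3 + 118/675*2/15 + 5/27*1/5 + 317/675*2/15 = 364/2025
  d_3[3] = 23/135*1/15 + 118/675*1/5 + 5/27*7/15 + 317/675*2/3 = 4514/10125
d_3 = (0=26/125, 1=337/2025, 2=364/2025, 3=4514/10125)

Answer: 26/125 337/2025 364/2025 4514/10125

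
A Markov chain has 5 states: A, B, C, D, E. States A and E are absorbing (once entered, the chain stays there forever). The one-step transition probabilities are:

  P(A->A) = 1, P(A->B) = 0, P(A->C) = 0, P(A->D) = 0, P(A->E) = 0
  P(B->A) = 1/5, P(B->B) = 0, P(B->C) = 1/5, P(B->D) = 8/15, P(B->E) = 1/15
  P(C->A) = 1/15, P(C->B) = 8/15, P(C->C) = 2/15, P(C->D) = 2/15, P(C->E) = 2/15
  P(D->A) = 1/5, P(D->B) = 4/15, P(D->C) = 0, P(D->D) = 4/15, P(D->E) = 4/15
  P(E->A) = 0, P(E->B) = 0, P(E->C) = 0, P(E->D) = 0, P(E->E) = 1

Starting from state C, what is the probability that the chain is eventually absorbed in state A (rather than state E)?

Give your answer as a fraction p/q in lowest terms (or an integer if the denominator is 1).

Answer: 703/1441

Derivation:
Let a_i = P(absorbed in A | start in state i).
Boundary conditions: a_A = 1, a_E = 0.
For each transient state i, a_i = sum_j P(i->j) * a_j:
  a_B = 1/5*a_A + 0*a_B + 1/5*a_C + 8/15*a_D + 1/15*a_E
  a_C = 1/15*a_A + 8/15*a_B + 2/15*a_C + 2/15*a_D + 2/15*a_E
  a_D = 1/5*a_A + 4/15*a_B + 0*a_C + 4/15*a_D + 4/15*a_E

Substituting a_A = 1 and a_E = 0, rearrange to (I - Q) a = r where r[i] = P(i -> A):
  [1, -1/5, -8/15] . (a_B, a_C, a_D) = 1/5
  [-8/15, 13/15, -2/15] . (a_B, a_C, a_D) = 1/15
  [-4/15, 0, 11/15] . (a_B, a_C, a_D) = 1/5

Solving yields:
  a_B = 72/131
  a_C = 703/1441
  a_D = 681/1441

Starting state is C, so the absorption probability is a_C = 703/1441.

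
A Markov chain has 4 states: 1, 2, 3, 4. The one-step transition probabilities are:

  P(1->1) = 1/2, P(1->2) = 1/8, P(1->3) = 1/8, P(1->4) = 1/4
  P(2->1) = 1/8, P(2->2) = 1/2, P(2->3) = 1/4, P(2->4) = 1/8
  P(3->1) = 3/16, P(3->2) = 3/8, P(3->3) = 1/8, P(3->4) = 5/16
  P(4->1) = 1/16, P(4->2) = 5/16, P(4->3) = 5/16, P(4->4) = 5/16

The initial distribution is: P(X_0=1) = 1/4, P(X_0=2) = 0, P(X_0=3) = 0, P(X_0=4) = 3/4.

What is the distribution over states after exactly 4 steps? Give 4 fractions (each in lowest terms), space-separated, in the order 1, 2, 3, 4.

Propagating the distribution step by step (d_{t+1} = d_t * P):
d_0 = (1=1/4, 2=0, 3=0, 4=3/4)
  d_1[1] = 1/4*1/2 + 0*1/8 + 0*3/16 + 3/4*1/16 = 11/64
  d_1[2] = 1/4*1/8 + 0*1/2 + 0*3/8 + 3/4*5/16 = 17/64
  d_1[3] = 1/4*1/8 + 0*1/4 + 0*1/8 + 3/4*5/16 = 17/64
  d_1[4] = 1/4*1/4 + 0*1/8 + 0*5/16 + 3/4*5/16 = 19/64
d_1 = (1=11/64, 2=17/64, 3=17/64, 4=19/64)
  d_2[1] = 11/64*1/2 + 17/64*1/8 + 17/64*3/16 + 19/64*1/16 = 3/16
  d_2[2] = 11/64*1/8 + 17/64*1/2 + 17/64*3/8 + 19/64*5/16 = 355/1024
  d_2[3] = 11/64*1/8 + 17/64*1/4 + 17/64*1/8 + 19/64*5/16 = 219/1024
  d_2[4] = 11/64*1/4 + 17/64*1/8 + 17/64*5/16 + 19/64*5/16 = 129/512
d_2 = (1=3/16, 2=355/1024, 3=219/1024, 4=129/512)
  d_3[1] = 3/16*1/2 + 355/1024*1/8 + 219/1024*3/16 + 129/512*1/16 = 3161/16384
  d_3[2] = 3/16*1/8 + 355/1024*1/2 + 219/1024*3/8 + 129/512*5/16 = 1457/4096
  d_3[3] = 3/16*1/8 + 355/1024*1/4 + 219/1024*1/8 + 129/512*5/16 = 883/4096
  d_3[4] = 3/16*1/4 + 355/1024*1/8 + 219/1024*5/16 + 129/512*5/16 = 3863/16384
d_3 = (1=3161/16384, 2=1457/4096, 3=883/4096, 4=3863/16384)
  d_4[1] = 3161/16384*1/2 + 1457/4096*1/8 + 883/4096*3/16 + 3863/16384*1/16 = 51403/262144
  d_4[2] = 3161/16384*1/8 + 1457/4096*1/2 + 883/4096*3/8 + 3863/16384*5/16 = 93453/262144
  d_4[3] = 3161/16384*1/8 + 1457/4096*1/4 + 883/4096*1/8 + 3863/16384*5/16 = 56013/262144
  d_4[4] = 3161/16384*1/4 + 1457/4096*1/8 + 883/4096*5/16 + 3863/16384*5/16 = 61275/262144
d_4 = (1=51403/262144, 2=93453/262144, 3=56013/262144, 4=61275/262144)

Answer: 51403/262144 93453/262144 56013/262144 61275/262144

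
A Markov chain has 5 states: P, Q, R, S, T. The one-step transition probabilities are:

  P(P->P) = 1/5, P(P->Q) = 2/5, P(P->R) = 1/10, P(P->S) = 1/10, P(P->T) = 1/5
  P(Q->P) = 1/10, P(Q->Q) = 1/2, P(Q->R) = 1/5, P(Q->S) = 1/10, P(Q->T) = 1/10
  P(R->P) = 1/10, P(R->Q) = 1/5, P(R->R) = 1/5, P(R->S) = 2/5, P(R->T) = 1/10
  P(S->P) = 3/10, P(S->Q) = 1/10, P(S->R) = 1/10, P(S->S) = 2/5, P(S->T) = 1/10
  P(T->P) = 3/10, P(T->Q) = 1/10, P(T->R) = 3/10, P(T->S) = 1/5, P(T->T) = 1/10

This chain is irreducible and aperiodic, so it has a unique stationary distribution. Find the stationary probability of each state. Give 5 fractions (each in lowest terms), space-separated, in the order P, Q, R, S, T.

Answer: 611/3229 935/3229 548/3229 751/3229 384/3229

Derivation:
The stationary distribution satisfies pi = pi * P, i.e.:
  pi_P = 1/5*pi_P + 1/10*pi_Q + 1/10*pi_R + 3/10*pi_S + 3/10*pi_T
  pi_Q = 2/5*pi_P + 1/2*pi_Q + 1/5*pi_R + 1/10*pi_S + 1/10*pi_T
  pi_R = 1/10*pi_P + 1/5*pi_Q + 1/5*pi_R + 1/10*pi_S + 3/10*pi_T
  pi_S = 1/10*pi_P + 1/10*pi_Q + 2/5*pi_R + 2/5*pi_S + 1/5*pi_T
  pi_T = 1/5*pi_P + 1/10*pi_Q + 1/10*pi_R + 1/10*pi_S + 1/10*pi_T
with normalization: pi_P + pi_Q + pi_R + pi_S + pi_T = 1.

Using the first 4 balance equations plus normalization, the linear system A*pi = b is:
  [-4/5, 1/10, 1/10, 3/10, 3/10] . pi = 0
  [2/5, -1/2, 1/5, 1/10, 1/10] . pi = 0
  [1/10, 1/5, -4/5, 1/10, 3/10] . pi = 0
  [1/10, 1/10, 2/5, -3/5, 1/5] . pi = 0
  [1, 1, 1, 1, 1] . pi = 1

Solving yields:
  pi_P = 611/3229
  pi_Q = 935/3229
  pi_R = 548/3229
  pi_S = 751/3229
  pi_T = 384/3229

Verification (pi * P):
  611/3229*1/5 + 935/3229*1/10 + 548/3229*1/10 + 751/3229*3/10 + 384/3229*3/10 = 611/3229 = pi_P  (ok)
  611/3229*2/5 + 935/3229*1/2 + 548/3229*1/5 + 751/3229*1/10 + 384/3229*1/10 = 935/3229 = pi_Q  (ok)
  611/3229*1/10 + 935/3229*1/5 + 548/3229*1/5 + 751/3229*1/10 + 384/3229*3/10 = 548/3229 = pi_R  (ok)
  611/3229*1/10 + 935/3229*1/10 + 548/3229*2/5 + 751/3229*2/5 + 384/3229*1/5 = 751/3229 = pi_S  (ok)
  611/3229*1/5 + 935/3229*1/10 + 548/3229*1/10 + 751/3229*1/10 + 384/3229*1/10 = 384/3229 = pi_T  (ok)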